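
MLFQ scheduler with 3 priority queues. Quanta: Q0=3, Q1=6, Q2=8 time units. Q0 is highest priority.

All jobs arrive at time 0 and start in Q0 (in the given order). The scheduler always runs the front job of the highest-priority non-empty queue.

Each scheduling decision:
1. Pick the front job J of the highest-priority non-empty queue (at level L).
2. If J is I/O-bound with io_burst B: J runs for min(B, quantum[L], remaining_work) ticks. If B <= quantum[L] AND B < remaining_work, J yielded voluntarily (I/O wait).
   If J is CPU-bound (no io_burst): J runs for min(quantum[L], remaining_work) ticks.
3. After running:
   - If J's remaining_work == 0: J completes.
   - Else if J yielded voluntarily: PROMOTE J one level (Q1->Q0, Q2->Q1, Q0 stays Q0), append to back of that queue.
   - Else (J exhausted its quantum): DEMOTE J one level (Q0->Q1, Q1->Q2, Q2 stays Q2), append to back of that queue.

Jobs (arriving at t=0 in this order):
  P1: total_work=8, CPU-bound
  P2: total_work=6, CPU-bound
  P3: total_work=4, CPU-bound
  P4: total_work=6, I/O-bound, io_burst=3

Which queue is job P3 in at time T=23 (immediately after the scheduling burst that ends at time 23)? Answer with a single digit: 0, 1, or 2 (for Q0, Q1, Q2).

t=0-3: P1@Q0 runs 3, rem=5, quantum used, demote→Q1. Q0=[P2,P3,P4] Q1=[P1] Q2=[]
t=3-6: P2@Q0 runs 3, rem=3, quantum used, demote→Q1. Q0=[P3,P4] Q1=[P1,P2] Q2=[]
t=6-9: P3@Q0 runs 3, rem=1, quantum used, demote→Q1. Q0=[P4] Q1=[P1,P2,P3] Q2=[]
t=9-12: P4@Q0 runs 3, rem=3, I/O yield, promote→Q0. Q0=[P4] Q1=[P1,P2,P3] Q2=[]
t=12-15: P4@Q0 runs 3, rem=0, completes. Q0=[] Q1=[P1,P2,P3] Q2=[]
t=15-20: P1@Q1 runs 5, rem=0, completes. Q0=[] Q1=[P2,P3] Q2=[]
t=20-23: P2@Q1 runs 3, rem=0, completes. Q0=[] Q1=[P3] Q2=[]
t=23-24: P3@Q1 runs 1, rem=0, completes. Q0=[] Q1=[] Q2=[]

Answer: 1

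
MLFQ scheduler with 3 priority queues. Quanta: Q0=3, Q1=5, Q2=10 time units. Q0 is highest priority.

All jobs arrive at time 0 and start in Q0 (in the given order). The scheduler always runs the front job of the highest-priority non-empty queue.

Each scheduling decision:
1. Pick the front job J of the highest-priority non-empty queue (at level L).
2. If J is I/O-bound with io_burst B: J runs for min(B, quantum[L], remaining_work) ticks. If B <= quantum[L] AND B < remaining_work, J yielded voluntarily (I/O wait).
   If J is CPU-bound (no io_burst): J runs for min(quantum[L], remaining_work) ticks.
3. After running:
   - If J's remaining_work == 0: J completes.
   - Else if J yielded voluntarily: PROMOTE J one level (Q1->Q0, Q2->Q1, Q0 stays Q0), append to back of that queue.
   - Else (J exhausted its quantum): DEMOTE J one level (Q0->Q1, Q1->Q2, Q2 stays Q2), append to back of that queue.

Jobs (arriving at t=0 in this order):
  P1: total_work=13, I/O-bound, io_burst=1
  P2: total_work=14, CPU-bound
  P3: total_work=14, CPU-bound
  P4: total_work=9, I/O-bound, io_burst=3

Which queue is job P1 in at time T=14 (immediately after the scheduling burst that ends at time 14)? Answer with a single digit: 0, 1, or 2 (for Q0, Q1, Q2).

Answer: 0

Derivation:
t=0-1: P1@Q0 runs 1, rem=12, I/O yield, promote→Q0. Q0=[P2,P3,P4,P1] Q1=[] Q2=[]
t=1-4: P2@Q0 runs 3, rem=11, quantum used, demote→Q1. Q0=[P3,P4,P1] Q1=[P2] Q2=[]
t=4-7: P3@Q0 runs 3, rem=11, quantum used, demote→Q1. Q0=[P4,P1] Q1=[P2,P3] Q2=[]
t=7-10: P4@Q0 runs 3, rem=6, I/O yield, promote→Q0. Q0=[P1,P4] Q1=[P2,P3] Q2=[]
t=10-11: P1@Q0 runs 1, rem=11, I/O yield, promote→Q0. Q0=[P4,P1] Q1=[P2,P3] Q2=[]
t=11-14: P4@Q0 runs 3, rem=3, I/O yield, promote→Q0. Q0=[P1,P4] Q1=[P2,P3] Q2=[]
t=14-15: P1@Q0 runs 1, rem=10, I/O yield, promote→Q0. Q0=[P4,P1] Q1=[P2,P3] Q2=[]
t=15-18: P4@Q0 runs 3, rem=0, completes. Q0=[P1] Q1=[P2,P3] Q2=[]
t=18-19: P1@Q0 runs 1, rem=9, I/O yield, promote→Q0. Q0=[P1] Q1=[P2,P3] Q2=[]
t=19-20: P1@Q0 runs 1, rem=8, I/O yield, promote→Q0. Q0=[P1] Q1=[P2,P3] Q2=[]
t=20-21: P1@Q0 runs 1, rem=7, I/O yield, promote→Q0. Q0=[P1] Q1=[P2,P3] Q2=[]
t=21-22: P1@Q0 runs 1, rem=6, I/O yield, promote→Q0. Q0=[P1] Q1=[P2,P3] Q2=[]
t=22-23: P1@Q0 runs 1, rem=5, I/O yield, promote→Q0. Q0=[P1] Q1=[P2,P3] Q2=[]
t=23-24: P1@Q0 runs 1, rem=4, I/O yield, promote→Q0. Q0=[P1] Q1=[P2,P3] Q2=[]
t=24-25: P1@Q0 runs 1, rem=3, I/O yield, promote→Q0. Q0=[P1] Q1=[P2,P3] Q2=[]
t=25-26: P1@Q0 runs 1, rem=2, I/O yield, promote→Q0. Q0=[P1] Q1=[P2,P3] Q2=[]
t=26-27: P1@Q0 runs 1, rem=1, I/O yield, promote→Q0. Q0=[P1] Q1=[P2,P3] Q2=[]
t=27-28: P1@Q0 runs 1, rem=0, completes. Q0=[] Q1=[P2,P3] Q2=[]
t=28-33: P2@Q1 runs 5, rem=6, quantum used, demote→Q2. Q0=[] Q1=[P3] Q2=[P2]
t=33-38: P3@Q1 runs 5, rem=6, quantum used, demote→Q2. Q0=[] Q1=[] Q2=[P2,P3]
t=38-44: P2@Q2 runs 6, rem=0, completes. Q0=[] Q1=[] Q2=[P3]
t=44-50: P3@Q2 runs 6, rem=0, completes. Q0=[] Q1=[] Q2=[]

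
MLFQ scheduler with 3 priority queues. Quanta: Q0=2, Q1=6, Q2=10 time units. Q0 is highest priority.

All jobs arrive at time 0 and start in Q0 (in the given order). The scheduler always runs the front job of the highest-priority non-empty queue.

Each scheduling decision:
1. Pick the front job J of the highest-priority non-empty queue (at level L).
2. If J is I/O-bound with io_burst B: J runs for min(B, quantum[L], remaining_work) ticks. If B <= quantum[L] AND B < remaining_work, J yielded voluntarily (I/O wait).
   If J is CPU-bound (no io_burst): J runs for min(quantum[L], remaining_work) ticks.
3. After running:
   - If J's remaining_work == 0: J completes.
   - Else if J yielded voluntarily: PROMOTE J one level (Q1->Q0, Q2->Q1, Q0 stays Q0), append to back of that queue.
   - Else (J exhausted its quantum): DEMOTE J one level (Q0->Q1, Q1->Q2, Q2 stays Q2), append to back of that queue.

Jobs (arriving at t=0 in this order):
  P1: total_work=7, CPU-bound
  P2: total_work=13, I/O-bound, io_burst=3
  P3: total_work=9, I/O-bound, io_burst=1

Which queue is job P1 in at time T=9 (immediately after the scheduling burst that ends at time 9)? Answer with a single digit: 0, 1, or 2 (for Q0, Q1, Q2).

t=0-2: P1@Q0 runs 2, rem=5, quantum used, demote→Q1. Q0=[P2,P3] Q1=[P1] Q2=[]
t=2-4: P2@Q0 runs 2, rem=11, quantum used, demote→Q1. Q0=[P3] Q1=[P1,P2] Q2=[]
t=4-5: P3@Q0 runs 1, rem=8, I/O yield, promote→Q0. Q0=[P3] Q1=[P1,P2] Q2=[]
t=5-6: P3@Q0 runs 1, rem=7, I/O yield, promote→Q0. Q0=[P3] Q1=[P1,P2] Q2=[]
t=6-7: P3@Q0 runs 1, rem=6, I/O yield, promote→Q0. Q0=[P3] Q1=[P1,P2] Q2=[]
t=7-8: P3@Q0 runs 1, rem=5, I/O yield, promote→Q0. Q0=[P3] Q1=[P1,P2] Q2=[]
t=8-9: P3@Q0 runs 1, rem=4, I/O yield, promote→Q0. Q0=[P3] Q1=[P1,P2] Q2=[]
t=9-10: P3@Q0 runs 1, rem=3, I/O yield, promote→Q0. Q0=[P3] Q1=[P1,P2] Q2=[]
t=10-11: P3@Q0 runs 1, rem=2, I/O yield, promote→Q0. Q0=[P3] Q1=[P1,P2] Q2=[]
t=11-12: P3@Q0 runs 1, rem=1, I/O yield, promote→Q0. Q0=[P3] Q1=[P1,P2] Q2=[]
t=12-13: P3@Q0 runs 1, rem=0, completes. Q0=[] Q1=[P1,P2] Q2=[]
t=13-18: P1@Q1 runs 5, rem=0, completes. Q0=[] Q1=[P2] Q2=[]
t=18-21: P2@Q1 runs 3, rem=8, I/O yield, promote→Q0. Q0=[P2] Q1=[] Q2=[]
t=21-23: P2@Q0 runs 2, rem=6, quantum used, demote→Q1. Q0=[] Q1=[P2] Q2=[]
t=23-26: P2@Q1 runs 3, rem=3, I/O yield, promote→Q0. Q0=[P2] Q1=[] Q2=[]
t=26-28: P2@Q0 runs 2, rem=1, quantum used, demote→Q1. Q0=[] Q1=[P2] Q2=[]
t=28-29: P2@Q1 runs 1, rem=0, completes. Q0=[] Q1=[] Q2=[]

Answer: 1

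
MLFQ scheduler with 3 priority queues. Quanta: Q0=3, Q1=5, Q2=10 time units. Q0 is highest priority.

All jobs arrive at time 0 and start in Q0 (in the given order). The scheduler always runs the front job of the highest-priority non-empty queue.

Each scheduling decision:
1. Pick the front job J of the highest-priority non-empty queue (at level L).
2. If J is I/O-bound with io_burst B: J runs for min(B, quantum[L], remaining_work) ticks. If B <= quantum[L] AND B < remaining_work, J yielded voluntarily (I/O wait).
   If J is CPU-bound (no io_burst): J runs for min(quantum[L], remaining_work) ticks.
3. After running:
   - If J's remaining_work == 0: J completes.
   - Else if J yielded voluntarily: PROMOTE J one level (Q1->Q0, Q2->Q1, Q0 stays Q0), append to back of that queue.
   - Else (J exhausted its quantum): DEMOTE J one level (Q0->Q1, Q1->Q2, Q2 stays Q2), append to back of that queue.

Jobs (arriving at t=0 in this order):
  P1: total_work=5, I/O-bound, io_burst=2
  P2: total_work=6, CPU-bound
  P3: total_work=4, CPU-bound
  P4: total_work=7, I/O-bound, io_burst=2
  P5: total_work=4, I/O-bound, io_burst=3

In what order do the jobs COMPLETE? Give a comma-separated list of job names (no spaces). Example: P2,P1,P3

t=0-2: P1@Q0 runs 2, rem=3, I/O yield, promote→Q0. Q0=[P2,P3,P4,P5,P1] Q1=[] Q2=[]
t=2-5: P2@Q0 runs 3, rem=3, quantum used, demote→Q1. Q0=[P3,P4,P5,P1] Q1=[P2] Q2=[]
t=5-8: P3@Q0 runs 3, rem=1, quantum used, demote→Q1. Q0=[P4,P5,P1] Q1=[P2,P3] Q2=[]
t=8-10: P4@Q0 runs 2, rem=5, I/O yield, promote→Q0. Q0=[P5,P1,P4] Q1=[P2,P3] Q2=[]
t=10-13: P5@Q0 runs 3, rem=1, I/O yield, promote→Q0. Q0=[P1,P4,P5] Q1=[P2,P3] Q2=[]
t=13-15: P1@Q0 runs 2, rem=1, I/O yield, promote→Q0. Q0=[P4,P5,P1] Q1=[P2,P3] Q2=[]
t=15-17: P4@Q0 runs 2, rem=3, I/O yield, promote→Q0. Q0=[P5,P1,P4] Q1=[P2,P3] Q2=[]
t=17-18: P5@Q0 runs 1, rem=0, completes. Q0=[P1,P4] Q1=[P2,P3] Q2=[]
t=18-19: P1@Q0 runs 1, rem=0, completes. Q0=[P4] Q1=[P2,P3] Q2=[]
t=19-21: P4@Q0 runs 2, rem=1, I/O yield, promote→Q0. Q0=[P4] Q1=[P2,P3] Q2=[]
t=21-22: P4@Q0 runs 1, rem=0, completes. Q0=[] Q1=[P2,P3] Q2=[]
t=22-25: P2@Q1 runs 3, rem=0, completes. Q0=[] Q1=[P3] Q2=[]
t=25-26: P3@Q1 runs 1, rem=0, completes. Q0=[] Q1=[] Q2=[]

Answer: P5,P1,P4,P2,P3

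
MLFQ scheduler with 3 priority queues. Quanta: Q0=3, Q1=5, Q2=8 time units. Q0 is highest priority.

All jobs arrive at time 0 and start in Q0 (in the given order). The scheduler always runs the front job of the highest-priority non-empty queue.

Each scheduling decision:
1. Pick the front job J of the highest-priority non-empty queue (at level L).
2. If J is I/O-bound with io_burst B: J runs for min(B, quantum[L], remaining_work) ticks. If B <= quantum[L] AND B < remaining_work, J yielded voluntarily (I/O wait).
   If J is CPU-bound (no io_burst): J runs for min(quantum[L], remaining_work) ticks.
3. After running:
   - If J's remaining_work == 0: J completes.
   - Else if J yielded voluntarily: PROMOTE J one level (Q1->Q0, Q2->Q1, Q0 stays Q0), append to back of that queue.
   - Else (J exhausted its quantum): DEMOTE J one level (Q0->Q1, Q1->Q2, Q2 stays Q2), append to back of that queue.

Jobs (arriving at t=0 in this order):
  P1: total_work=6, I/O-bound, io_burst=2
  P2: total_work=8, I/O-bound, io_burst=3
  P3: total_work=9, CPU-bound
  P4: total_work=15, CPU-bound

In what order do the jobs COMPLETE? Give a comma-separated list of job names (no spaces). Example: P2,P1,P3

Answer: P1,P2,P3,P4

Derivation:
t=0-2: P1@Q0 runs 2, rem=4, I/O yield, promote→Q0. Q0=[P2,P3,P4,P1] Q1=[] Q2=[]
t=2-5: P2@Q0 runs 3, rem=5, I/O yield, promote→Q0. Q0=[P3,P4,P1,P2] Q1=[] Q2=[]
t=5-8: P3@Q0 runs 3, rem=6, quantum used, demote→Q1. Q0=[P4,P1,P2] Q1=[P3] Q2=[]
t=8-11: P4@Q0 runs 3, rem=12, quantum used, demote→Q1. Q0=[P1,P2] Q1=[P3,P4] Q2=[]
t=11-13: P1@Q0 runs 2, rem=2, I/O yield, promote→Q0. Q0=[P2,P1] Q1=[P3,P4] Q2=[]
t=13-16: P2@Q0 runs 3, rem=2, I/O yield, promote→Q0. Q0=[P1,P2] Q1=[P3,P4] Q2=[]
t=16-18: P1@Q0 runs 2, rem=0, completes. Q0=[P2] Q1=[P3,P4] Q2=[]
t=18-20: P2@Q0 runs 2, rem=0, completes. Q0=[] Q1=[P3,P4] Q2=[]
t=20-25: P3@Q1 runs 5, rem=1, quantum used, demote→Q2. Q0=[] Q1=[P4] Q2=[P3]
t=25-30: P4@Q1 runs 5, rem=7, quantum used, demote→Q2. Q0=[] Q1=[] Q2=[P3,P4]
t=30-31: P3@Q2 runs 1, rem=0, completes. Q0=[] Q1=[] Q2=[P4]
t=31-38: P4@Q2 runs 7, rem=0, completes. Q0=[] Q1=[] Q2=[]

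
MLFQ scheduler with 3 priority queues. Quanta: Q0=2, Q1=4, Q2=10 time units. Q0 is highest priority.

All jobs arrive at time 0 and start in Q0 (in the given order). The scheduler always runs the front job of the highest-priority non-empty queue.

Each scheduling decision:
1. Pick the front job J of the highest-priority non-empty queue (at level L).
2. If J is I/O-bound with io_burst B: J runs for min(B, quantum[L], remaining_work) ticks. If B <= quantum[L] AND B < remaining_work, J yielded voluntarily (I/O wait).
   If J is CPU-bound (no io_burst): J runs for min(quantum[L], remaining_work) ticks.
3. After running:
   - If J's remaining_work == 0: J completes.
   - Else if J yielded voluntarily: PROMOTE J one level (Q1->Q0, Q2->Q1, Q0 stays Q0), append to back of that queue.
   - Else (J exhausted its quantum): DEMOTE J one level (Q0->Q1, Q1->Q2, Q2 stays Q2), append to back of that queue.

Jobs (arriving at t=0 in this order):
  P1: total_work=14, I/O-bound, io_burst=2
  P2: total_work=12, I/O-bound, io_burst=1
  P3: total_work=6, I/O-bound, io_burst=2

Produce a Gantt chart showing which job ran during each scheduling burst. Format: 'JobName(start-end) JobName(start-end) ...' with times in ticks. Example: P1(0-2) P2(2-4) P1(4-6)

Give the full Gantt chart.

Answer: P1(0-2) P2(2-3) P3(3-5) P1(5-7) P2(7-8) P3(8-10) P1(10-12) P2(12-13) P3(13-15) P1(15-17) P2(17-18) P1(18-20) P2(20-21) P1(21-23) P2(23-24) P1(24-26) P2(26-27) P2(27-28) P2(28-29) P2(29-30) P2(30-31) P2(31-32)

Derivation:
t=0-2: P1@Q0 runs 2, rem=12, I/O yield, promote→Q0. Q0=[P2,P3,P1] Q1=[] Q2=[]
t=2-3: P2@Q0 runs 1, rem=11, I/O yield, promote→Q0. Q0=[P3,P1,P2] Q1=[] Q2=[]
t=3-5: P3@Q0 runs 2, rem=4, I/O yield, promote→Q0. Q0=[P1,P2,P3] Q1=[] Q2=[]
t=5-7: P1@Q0 runs 2, rem=10, I/O yield, promote→Q0. Q0=[P2,P3,P1] Q1=[] Q2=[]
t=7-8: P2@Q0 runs 1, rem=10, I/O yield, promote→Q0. Q0=[P3,P1,P2] Q1=[] Q2=[]
t=8-10: P3@Q0 runs 2, rem=2, I/O yield, promote→Q0. Q0=[P1,P2,P3] Q1=[] Q2=[]
t=10-12: P1@Q0 runs 2, rem=8, I/O yield, promote→Q0. Q0=[P2,P3,P1] Q1=[] Q2=[]
t=12-13: P2@Q0 runs 1, rem=9, I/O yield, promote→Q0. Q0=[P3,P1,P2] Q1=[] Q2=[]
t=13-15: P3@Q0 runs 2, rem=0, completes. Q0=[P1,P2] Q1=[] Q2=[]
t=15-17: P1@Q0 runs 2, rem=6, I/O yield, promote→Q0. Q0=[P2,P1] Q1=[] Q2=[]
t=17-18: P2@Q0 runs 1, rem=8, I/O yield, promote→Q0. Q0=[P1,P2] Q1=[] Q2=[]
t=18-20: P1@Q0 runs 2, rem=4, I/O yield, promote→Q0. Q0=[P2,P1] Q1=[] Q2=[]
t=20-21: P2@Q0 runs 1, rem=7, I/O yield, promote→Q0. Q0=[P1,P2] Q1=[] Q2=[]
t=21-23: P1@Q0 runs 2, rem=2, I/O yield, promote→Q0. Q0=[P2,P1] Q1=[] Q2=[]
t=23-24: P2@Q0 runs 1, rem=6, I/O yield, promote→Q0. Q0=[P1,P2] Q1=[] Q2=[]
t=24-26: P1@Q0 runs 2, rem=0, completes. Q0=[P2] Q1=[] Q2=[]
t=26-27: P2@Q0 runs 1, rem=5, I/O yield, promote→Q0. Q0=[P2] Q1=[] Q2=[]
t=27-28: P2@Q0 runs 1, rem=4, I/O yield, promote→Q0. Q0=[P2] Q1=[] Q2=[]
t=28-29: P2@Q0 runs 1, rem=3, I/O yield, promote→Q0. Q0=[P2] Q1=[] Q2=[]
t=29-30: P2@Q0 runs 1, rem=2, I/O yield, promote→Q0. Q0=[P2] Q1=[] Q2=[]
t=30-31: P2@Q0 runs 1, rem=1, I/O yield, promote→Q0. Q0=[P2] Q1=[] Q2=[]
t=31-32: P2@Q0 runs 1, rem=0, completes. Q0=[] Q1=[] Q2=[]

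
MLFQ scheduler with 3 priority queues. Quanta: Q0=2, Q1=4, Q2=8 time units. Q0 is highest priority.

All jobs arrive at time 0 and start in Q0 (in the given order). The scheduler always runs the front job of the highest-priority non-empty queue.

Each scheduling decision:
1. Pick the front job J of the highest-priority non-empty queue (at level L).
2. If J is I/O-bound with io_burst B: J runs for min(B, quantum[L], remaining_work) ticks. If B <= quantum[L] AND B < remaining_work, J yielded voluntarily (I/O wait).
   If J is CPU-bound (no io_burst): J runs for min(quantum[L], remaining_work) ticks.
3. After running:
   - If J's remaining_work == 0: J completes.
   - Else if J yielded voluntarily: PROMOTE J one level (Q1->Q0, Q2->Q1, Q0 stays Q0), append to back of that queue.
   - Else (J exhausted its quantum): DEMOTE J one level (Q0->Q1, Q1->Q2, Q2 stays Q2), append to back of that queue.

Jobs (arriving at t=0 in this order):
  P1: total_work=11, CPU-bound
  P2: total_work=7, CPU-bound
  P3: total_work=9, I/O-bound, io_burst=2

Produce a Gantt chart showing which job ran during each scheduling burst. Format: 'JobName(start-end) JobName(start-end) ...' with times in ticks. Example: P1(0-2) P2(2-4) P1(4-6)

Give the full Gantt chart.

Answer: P1(0-2) P2(2-4) P3(4-6) P3(6-8) P3(8-10) P3(10-12) P3(12-13) P1(13-17) P2(17-21) P1(21-26) P2(26-27)

Derivation:
t=0-2: P1@Q0 runs 2, rem=9, quantum used, demote→Q1. Q0=[P2,P3] Q1=[P1] Q2=[]
t=2-4: P2@Q0 runs 2, rem=5, quantum used, demote→Q1. Q0=[P3] Q1=[P1,P2] Q2=[]
t=4-6: P3@Q0 runs 2, rem=7, I/O yield, promote→Q0. Q0=[P3] Q1=[P1,P2] Q2=[]
t=6-8: P3@Q0 runs 2, rem=5, I/O yield, promote→Q0. Q0=[P3] Q1=[P1,P2] Q2=[]
t=8-10: P3@Q0 runs 2, rem=3, I/O yield, promote→Q0. Q0=[P3] Q1=[P1,P2] Q2=[]
t=10-12: P3@Q0 runs 2, rem=1, I/O yield, promote→Q0. Q0=[P3] Q1=[P1,P2] Q2=[]
t=12-13: P3@Q0 runs 1, rem=0, completes. Q0=[] Q1=[P1,P2] Q2=[]
t=13-17: P1@Q1 runs 4, rem=5, quantum used, demote→Q2. Q0=[] Q1=[P2] Q2=[P1]
t=17-21: P2@Q1 runs 4, rem=1, quantum used, demote→Q2. Q0=[] Q1=[] Q2=[P1,P2]
t=21-26: P1@Q2 runs 5, rem=0, completes. Q0=[] Q1=[] Q2=[P2]
t=26-27: P2@Q2 runs 1, rem=0, completes. Q0=[] Q1=[] Q2=[]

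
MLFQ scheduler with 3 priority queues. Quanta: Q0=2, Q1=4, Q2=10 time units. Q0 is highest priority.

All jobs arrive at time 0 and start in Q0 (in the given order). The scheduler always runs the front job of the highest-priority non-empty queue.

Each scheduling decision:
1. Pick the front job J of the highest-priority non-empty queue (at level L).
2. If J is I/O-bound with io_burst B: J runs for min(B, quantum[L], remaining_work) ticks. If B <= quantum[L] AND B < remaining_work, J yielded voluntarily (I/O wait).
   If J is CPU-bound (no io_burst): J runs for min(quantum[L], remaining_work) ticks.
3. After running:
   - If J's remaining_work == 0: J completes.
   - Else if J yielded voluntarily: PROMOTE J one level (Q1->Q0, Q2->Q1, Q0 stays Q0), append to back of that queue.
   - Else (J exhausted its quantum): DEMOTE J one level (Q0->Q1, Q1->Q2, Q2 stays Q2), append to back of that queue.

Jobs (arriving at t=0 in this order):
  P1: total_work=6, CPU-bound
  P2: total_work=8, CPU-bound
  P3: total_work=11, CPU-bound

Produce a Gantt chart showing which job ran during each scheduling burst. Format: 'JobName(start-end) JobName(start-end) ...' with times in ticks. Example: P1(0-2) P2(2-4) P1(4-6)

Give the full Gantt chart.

t=0-2: P1@Q0 runs 2, rem=4, quantum used, demote→Q1. Q0=[P2,P3] Q1=[P1] Q2=[]
t=2-4: P2@Q0 runs 2, rem=6, quantum used, demote→Q1. Q0=[P3] Q1=[P1,P2] Q2=[]
t=4-6: P3@Q0 runs 2, rem=9, quantum used, demote→Q1. Q0=[] Q1=[P1,P2,P3] Q2=[]
t=6-10: P1@Q1 runs 4, rem=0, completes. Q0=[] Q1=[P2,P3] Q2=[]
t=10-14: P2@Q1 runs 4, rem=2, quantum used, demote→Q2. Q0=[] Q1=[P3] Q2=[P2]
t=14-18: P3@Q1 runs 4, rem=5, quantum used, demote→Q2. Q0=[] Q1=[] Q2=[P2,P3]
t=18-20: P2@Q2 runs 2, rem=0, completes. Q0=[] Q1=[] Q2=[P3]
t=20-25: P3@Q2 runs 5, rem=0, completes. Q0=[] Q1=[] Q2=[]

Answer: P1(0-2) P2(2-4) P3(4-6) P1(6-10) P2(10-14) P3(14-18) P2(18-20) P3(20-25)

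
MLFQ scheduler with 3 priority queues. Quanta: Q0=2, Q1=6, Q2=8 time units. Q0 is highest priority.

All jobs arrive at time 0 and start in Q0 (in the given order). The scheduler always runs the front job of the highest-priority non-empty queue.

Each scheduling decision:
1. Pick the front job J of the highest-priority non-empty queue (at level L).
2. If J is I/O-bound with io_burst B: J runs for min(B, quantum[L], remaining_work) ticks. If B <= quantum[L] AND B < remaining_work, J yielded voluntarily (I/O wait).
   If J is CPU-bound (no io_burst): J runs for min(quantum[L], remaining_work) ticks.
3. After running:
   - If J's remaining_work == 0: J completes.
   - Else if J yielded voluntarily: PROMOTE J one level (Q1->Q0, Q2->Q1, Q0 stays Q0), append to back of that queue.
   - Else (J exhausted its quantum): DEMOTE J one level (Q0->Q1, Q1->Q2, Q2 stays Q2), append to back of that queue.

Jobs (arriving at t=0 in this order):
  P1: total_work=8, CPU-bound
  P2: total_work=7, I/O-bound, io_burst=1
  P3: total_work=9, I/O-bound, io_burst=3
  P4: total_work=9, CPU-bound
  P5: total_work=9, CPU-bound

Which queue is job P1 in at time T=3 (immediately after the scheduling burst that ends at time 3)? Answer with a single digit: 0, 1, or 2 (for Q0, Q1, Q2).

Answer: 1

Derivation:
t=0-2: P1@Q0 runs 2, rem=6, quantum used, demote→Q1. Q0=[P2,P3,P4,P5] Q1=[P1] Q2=[]
t=2-3: P2@Q0 runs 1, rem=6, I/O yield, promote→Q0. Q0=[P3,P4,P5,P2] Q1=[P1] Q2=[]
t=3-5: P3@Q0 runs 2, rem=7, quantum used, demote→Q1. Q0=[P4,P5,P2] Q1=[P1,P3] Q2=[]
t=5-7: P4@Q0 runs 2, rem=7, quantum used, demote→Q1. Q0=[P5,P2] Q1=[P1,P3,P4] Q2=[]
t=7-9: P5@Q0 runs 2, rem=7, quantum used, demote→Q1. Q0=[P2] Q1=[P1,P3,P4,P5] Q2=[]
t=9-10: P2@Q0 runs 1, rem=5, I/O yield, promote→Q0. Q0=[P2] Q1=[P1,P3,P4,P5] Q2=[]
t=10-11: P2@Q0 runs 1, rem=4, I/O yield, promote→Q0. Q0=[P2] Q1=[P1,P3,P4,P5] Q2=[]
t=11-12: P2@Q0 runs 1, rem=3, I/O yield, promote→Q0. Q0=[P2] Q1=[P1,P3,P4,P5] Q2=[]
t=12-13: P2@Q0 runs 1, rem=2, I/O yield, promote→Q0. Q0=[P2] Q1=[P1,P3,P4,P5] Q2=[]
t=13-14: P2@Q0 runs 1, rem=1, I/O yield, promote→Q0. Q0=[P2] Q1=[P1,P3,P4,P5] Q2=[]
t=14-15: P2@Q0 runs 1, rem=0, completes. Q0=[] Q1=[P1,P3,P4,P5] Q2=[]
t=15-21: P1@Q1 runs 6, rem=0, completes. Q0=[] Q1=[P3,P4,P5] Q2=[]
t=21-24: P3@Q1 runs 3, rem=4, I/O yield, promote→Q0. Q0=[P3] Q1=[P4,P5] Q2=[]
t=24-26: P3@Q0 runs 2, rem=2, quantum used, demote→Q1. Q0=[] Q1=[P4,P5,P3] Q2=[]
t=26-32: P4@Q1 runs 6, rem=1, quantum used, demote→Q2. Q0=[] Q1=[P5,P3] Q2=[P4]
t=32-38: P5@Q1 runs 6, rem=1, quantum used, demote→Q2. Q0=[] Q1=[P3] Q2=[P4,P5]
t=38-40: P3@Q1 runs 2, rem=0, completes. Q0=[] Q1=[] Q2=[P4,P5]
t=40-41: P4@Q2 runs 1, rem=0, completes. Q0=[] Q1=[] Q2=[P5]
t=41-42: P5@Q2 runs 1, rem=0, completes. Q0=[] Q1=[] Q2=[]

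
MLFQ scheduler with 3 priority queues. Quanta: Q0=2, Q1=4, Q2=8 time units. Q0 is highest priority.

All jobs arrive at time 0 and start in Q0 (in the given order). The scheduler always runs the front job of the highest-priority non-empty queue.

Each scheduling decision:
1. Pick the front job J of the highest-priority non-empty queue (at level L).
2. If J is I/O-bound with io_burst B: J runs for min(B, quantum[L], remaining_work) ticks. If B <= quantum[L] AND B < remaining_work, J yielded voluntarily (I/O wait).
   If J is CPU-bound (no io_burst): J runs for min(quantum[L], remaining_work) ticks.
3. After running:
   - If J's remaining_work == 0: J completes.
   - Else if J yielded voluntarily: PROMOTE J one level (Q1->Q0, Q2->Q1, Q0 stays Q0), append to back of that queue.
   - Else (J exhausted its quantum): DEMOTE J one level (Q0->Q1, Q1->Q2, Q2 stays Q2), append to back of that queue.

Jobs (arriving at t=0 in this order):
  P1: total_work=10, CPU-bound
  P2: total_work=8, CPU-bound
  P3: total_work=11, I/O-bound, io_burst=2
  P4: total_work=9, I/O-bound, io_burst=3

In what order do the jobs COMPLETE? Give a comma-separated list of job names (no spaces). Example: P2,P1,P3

Answer: P3,P4,P1,P2

Derivation:
t=0-2: P1@Q0 runs 2, rem=8, quantum used, demote→Q1. Q0=[P2,P3,P4] Q1=[P1] Q2=[]
t=2-4: P2@Q0 runs 2, rem=6, quantum used, demote→Q1. Q0=[P3,P4] Q1=[P1,P2] Q2=[]
t=4-6: P3@Q0 runs 2, rem=9, I/O yield, promote→Q0. Q0=[P4,P3] Q1=[P1,P2] Q2=[]
t=6-8: P4@Q0 runs 2, rem=7, quantum used, demote→Q1. Q0=[P3] Q1=[P1,P2,P4] Q2=[]
t=8-10: P3@Q0 runs 2, rem=7, I/O yield, promote→Q0. Q0=[P3] Q1=[P1,P2,P4] Q2=[]
t=10-12: P3@Q0 runs 2, rem=5, I/O yield, promote→Q0. Q0=[P3] Q1=[P1,P2,P4] Q2=[]
t=12-14: P3@Q0 runs 2, rem=3, I/O yield, promote→Q0. Q0=[P3] Q1=[P1,P2,P4] Q2=[]
t=14-16: P3@Q0 runs 2, rem=1, I/O yield, promote→Q0. Q0=[P3] Q1=[P1,P2,P4] Q2=[]
t=16-17: P3@Q0 runs 1, rem=0, completes. Q0=[] Q1=[P1,P2,P4] Q2=[]
t=17-21: P1@Q1 runs 4, rem=4, quantum used, demote→Q2. Q0=[] Q1=[P2,P4] Q2=[P1]
t=21-25: P2@Q1 runs 4, rem=2, quantum used, demote→Q2. Q0=[] Q1=[P4] Q2=[P1,P2]
t=25-28: P4@Q1 runs 3, rem=4, I/O yield, promote→Q0. Q0=[P4] Q1=[] Q2=[P1,P2]
t=28-30: P4@Q0 runs 2, rem=2, quantum used, demote→Q1. Q0=[] Q1=[P4] Q2=[P1,P2]
t=30-32: P4@Q1 runs 2, rem=0, completes. Q0=[] Q1=[] Q2=[P1,P2]
t=32-36: P1@Q2 runs 4, rem=0, completes. Q0=[] Q1=[] Q2=[P2]
t=36-38: P2@Q2 runs 2, rem=0, completes. Q0=[] Q1=[] Q2=[]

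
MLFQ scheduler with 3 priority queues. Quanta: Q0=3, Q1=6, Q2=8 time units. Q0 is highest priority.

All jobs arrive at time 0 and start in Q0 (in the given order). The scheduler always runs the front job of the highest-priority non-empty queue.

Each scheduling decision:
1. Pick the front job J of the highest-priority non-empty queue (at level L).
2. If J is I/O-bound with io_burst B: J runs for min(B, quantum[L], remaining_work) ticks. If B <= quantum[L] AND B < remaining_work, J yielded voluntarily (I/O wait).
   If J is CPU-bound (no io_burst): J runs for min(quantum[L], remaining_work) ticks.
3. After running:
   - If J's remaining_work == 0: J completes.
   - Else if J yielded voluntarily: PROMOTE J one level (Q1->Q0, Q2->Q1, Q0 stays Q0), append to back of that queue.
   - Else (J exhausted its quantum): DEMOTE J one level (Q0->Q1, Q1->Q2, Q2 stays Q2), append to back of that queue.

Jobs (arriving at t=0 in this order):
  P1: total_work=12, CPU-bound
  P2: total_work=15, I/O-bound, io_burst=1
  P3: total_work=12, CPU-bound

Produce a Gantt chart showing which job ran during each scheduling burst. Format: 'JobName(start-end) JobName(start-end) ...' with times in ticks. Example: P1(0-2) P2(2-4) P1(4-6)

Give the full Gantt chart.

Answer: P1(0-3) P2(3-4) P3(4-7) P2(7-8) P2(8-9) P2(9-10) P2(10-11) P2(11-12) P2(12-13) P2(13-14) P2(14-15) P2(15-16) P2(16-17) P2(17-18) P2(18-19) P2(19-20) P2(20-21) P1(21-27) P3(27-33) P1(33-36) P3(36-39)

Derivation:
t=0-3: P1@Q0 runs 3, rem=9, quantum used, demote→Q1. Q0=[P2,P3] Q1=[P1] Q2=[]
t=3-4: P2@Q0 runs 1, rem=14, I/O yield, promote→Q0. Q0=[P3,P2] Q1=[P1] Q2=[]
t=4-7: P3@Q0 runs 3, rem=9, quantum used, demote→Q1. Q0=[P2] Q1=[P1,P3] Q2=[]
t=7-8: P2@Q0 runs 1, rem=13, I/O yield, promote→Q0. Q0=[P2] Q1=[P1,P3] Q2=[]
t=8-9: P2@Q0 runs 1, rem=12, I/O yield, promote→Q0. Q0=[P2] Q1=[P1,P3] Q2=[]
t=9-10: P2@Q0 runs 1, rem=11, I/O yield, promote→Q0. Q0=[P2] Q1=[P1,P3] Q2=[]
t=10-11: P2@Q0 runs 1, rem=10, I/O yield, promote→Q0. Q0=[P2] Q1=[P1,P3] Q2=[]
t=11-12: P2@Q0 runs 1, rem=9, I/O yield, promote→Q0. Q0=[P2] Q1=[P1,P3] Q2=[]
t=12-13: P2@Q0 runs 1, rem=8, I/O yield, promote→Q0. Q0=[P2] Q1=[P1,P3] Q2=[]
t=13-14: P2@Q0 runs 1, rem=7, I/O yield, promote→Q0. Q0=[P2] Q1=[P1,P3] Q2=[]
t=14-15: P2@Q0 runs 1, rem=6, I/O yield, promote→Q0. Q0=[P2] Q1=[P1,P3] Q2=[]
t=15-16: P2@Q0 runs 1, rem=5, I/O yield, promote→Q0. Q0=[P2] Q1=[P1,P3] Q2=[]
t=16-17: P2@Q0 runs 1, rem=4, I/O yield, promote→Q0. Q0=[P2] Q1=[P1,P3] Q2=[]
t=17-18: P2@Q0 runs 1, rem=3, I/O yield, promote→Q0. Q0=[P2] Q1=[P1,P3] Q2=[]
t=18-19: P2@Q0 runs 1, rem=2, I/O yield, promote→Q0. Q0=[P2] Q1=[P1,P3] Q2=[]
t=19-20: P2@Q0 runs 1, rem=1, I/O yield, promote→Q0. Q0=[P2] Q1=[P1,P3] Q2=[]
t=20-21: P2@Q0 runs 1, rem=0, completes. Q0=[] Q1=[P1,P3] Q2=[]
t=21-27: P1@Q1 runs 6, rem=3, quantum used, demote→Q2. Q0=[] Q1=[P3] Q2=[P1]
t=27-33: P3@Q1 runs 6, rem=3, quantum used, demote→Q2. Q0=[] Q1=[] Q2=[P1,P3]
t=33-36: P1@Q2 runs 3, rem=0, completes. Q0=[] Q1=[] Q2=[P3]
t=36-39: P3@Q2 runs 3, rem=0, completes. Q0=[] Q1=[] Q2=[]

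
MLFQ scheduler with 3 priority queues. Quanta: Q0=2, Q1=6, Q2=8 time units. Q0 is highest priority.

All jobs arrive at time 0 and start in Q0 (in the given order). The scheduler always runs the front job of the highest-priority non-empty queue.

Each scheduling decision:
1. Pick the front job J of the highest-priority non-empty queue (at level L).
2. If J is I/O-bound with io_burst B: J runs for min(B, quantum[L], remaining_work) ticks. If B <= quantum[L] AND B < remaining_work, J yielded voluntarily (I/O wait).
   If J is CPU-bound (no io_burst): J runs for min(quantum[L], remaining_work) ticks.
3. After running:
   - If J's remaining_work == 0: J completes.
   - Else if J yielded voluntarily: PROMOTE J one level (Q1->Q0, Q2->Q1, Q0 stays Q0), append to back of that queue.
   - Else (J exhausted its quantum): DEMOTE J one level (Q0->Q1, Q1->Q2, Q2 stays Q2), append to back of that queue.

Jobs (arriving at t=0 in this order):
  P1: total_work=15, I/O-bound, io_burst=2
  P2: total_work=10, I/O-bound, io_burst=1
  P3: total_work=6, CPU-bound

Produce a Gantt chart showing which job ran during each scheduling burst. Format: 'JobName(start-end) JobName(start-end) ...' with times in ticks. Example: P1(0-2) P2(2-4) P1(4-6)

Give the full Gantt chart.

t=0-2: P1@Q0 runs 2, rem=13, I/O yield, promote→Q0. Q0=[P2,P3,P1] Q1=[] Q2=[]
t=2-3: P2@Q0 runs 1, rem=9, I/O yield, promote→Q0. Q0=[P3,P1,P2] Q1=[] Q2=[]
t=3-5: P3@Q0 runs 2, rem=4, quantum used, demote→Q1. Q0=[P1,P2] Q1=[P3] Q2=[]
t=5-7: P1@Q0 runs 2, rem=11, I/O yield, promote→Q0. Q0=[P2,P1] Q1=[P3] Q2=[]
t=7-8: P2@Q0 runs 1, rem=8, I/O yield, promote→Q0. Q0=[P1,P2] Q1=[P3] Q2=[]
t=8-10: P1@Q0 runs 2, rem=9, I/O yield, promote→Q0. Q0=[P2,P1] Q1=[P3] Q2=[]
t=10-11: P2@Q0 runs 1, rem=7, I/O yield, promote→Q0. Q0=[P1,P2] Q1=[P3] Q2=[]
t=11-13: P1@Q0 runs 2, rem=7, I/O yield, promote→Q0. Q0=[P2,P1] Q1=[P3] Q2=[]
t=13-14: P2@Q0 runs 1, rem=6, I/O yield, promote→Q0. Q0=[P1,P2] Q1=[P3] Q2=[]
t=14-16: P1@Q0 runs 2, rem=5, I/O yield, promote→Q0. Q0=[P2,P1] Q1=[P3] Q2=[]
t=16-17: P2@Q0 runs 1, rem=5, I/O yield, promote→Q0. Q0=[P1,P2] Q1=[P3] Q2=[]
t=17-19: P1@Q0 runs 2, rem=3, I/O yield, promote→Q0. Q0=[P2,P1] Q1=[P3] Q2=[]
t=19-20: P2@Q0 runs 1, rem=4, I/O yield, promote→Q0. Q0=[P1,P2] Q1=[P3] Q2=[]
t=20-22: P1@Q0 runs 2, rem=1, I/O yield, promote→Q0. Q0=[P2,P1] Q1=[P3] Q2=[]
t=22-23: P2@Q0 runs 1, rem=3, I/O yield, promote→Q0. Q0=[P1,P2] Q1=[P3] Q2=[]
t=23-24: P1@Q0 runs 1, rem=0, completes. Q0=[P2] Q1=[P3] Q2=[]
t=24-25: P2@Q0 runs 1, rem=2, I/O yield, promote→Q0. Q0=[P2] Q1=[P3] Q2=[]
t=25-26: P2@Q0 runs 1, rem=1, I/O yield, promote→Q0. Q0=[P2] Q1=[P3] Q2=[]
t=26-27: P2@Q0 runs 1, rem=0, completes. Q0=[] Q1=[P3] Q2=[]
t=27-31: P3@Q1 runs 4, rem=0, completes. Q0=[] Q1=[] Q2=[]

Answer: P1(0-2) P2(2-3) P3(3-5) P1(5-7) P2(7-8) P1(8-10) P2(10-11) P1(11-13) P2(13-14) P1(14-16) P2(16-17) P1(17-19) P2(19-20) P1(20-22) P2(22-23) P1(23-24) P2(24-25) P2(25-26) P2(26-27) P3(27-31)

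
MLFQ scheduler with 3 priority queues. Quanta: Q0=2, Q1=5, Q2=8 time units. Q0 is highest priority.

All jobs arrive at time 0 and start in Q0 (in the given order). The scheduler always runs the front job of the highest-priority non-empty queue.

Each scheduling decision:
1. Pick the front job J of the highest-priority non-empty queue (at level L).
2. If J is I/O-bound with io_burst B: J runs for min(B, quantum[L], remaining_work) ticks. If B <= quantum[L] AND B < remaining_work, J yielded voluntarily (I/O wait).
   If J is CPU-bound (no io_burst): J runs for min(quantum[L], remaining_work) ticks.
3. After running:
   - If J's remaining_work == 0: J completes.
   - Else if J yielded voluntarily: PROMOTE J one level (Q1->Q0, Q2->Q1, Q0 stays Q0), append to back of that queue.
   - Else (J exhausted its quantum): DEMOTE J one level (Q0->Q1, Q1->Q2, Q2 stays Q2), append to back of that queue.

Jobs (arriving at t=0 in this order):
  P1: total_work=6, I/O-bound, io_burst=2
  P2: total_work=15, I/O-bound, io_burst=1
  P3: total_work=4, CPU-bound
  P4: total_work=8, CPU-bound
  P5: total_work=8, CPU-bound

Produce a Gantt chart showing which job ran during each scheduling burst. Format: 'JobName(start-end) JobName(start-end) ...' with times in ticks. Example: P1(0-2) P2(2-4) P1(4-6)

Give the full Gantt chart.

t=0-2: P1@Q0 runs 2, rem=4, I/O yield, promote→Q0. Q0=[P2,P3,P4,P5,P1] Q1=[] Q2=[]
t=2-3: P2@Q0 runs 1, rem=14, I/O yield, promote→Q0. Q0=[P3,P4,P5,P1,P2] Q1=[] Q2=[]
t=3-5: P3@Q0 runs 2, rem=2, quantum used, demote→Q1. Q0=[P4,P5,P1,P2] Q1=[P3] Q2=[]
t=5-7: P4@Q0 runs 2, rem=6, quantum used, demote→Q1. Q0=[P5,P1,P2] Q1=[P3,P4] Q2=[]
t=7-9: P5@Q0 runs 2, rem=6, quantum used, demote→Q1. Q0=[P1,P2] Q1=[P3,P4,P5] Q2=[]
t=9-11: P1@Q0 runs 2, rem=2, I/O yield, promote→Q0. Q0=[P2,P1] Q1=[P3,P4,P5] Q2=[]
t=11-12: P2@Q0 runs 1, rem=13, I/O yield, promote→Q0. Q0=[P1,P2] Q1=[P3,P4,P5] Q2=[]
t=12-14: P1@Q0 runs 2, rem=0, completes. Q0=[P2] Q1=[P3,P4,P5] Q2=[]
t=14-15: P2@Q0 runs 1, rem=12, I/O yield, promote→Q0. Q0=[P2] Q1=[P3,P4,P5] Q2=[]
t=15-16: P2@Q0 runs 1, rem=11, I/O yield, promote→Q0. Q0=[P2] Q1=[P3,P4,P5] Q2=[]
t=16-17: P2@Q0 runs 1, rem=10, I/O yield, promote→Q0. Q0=[P2] Q1=[P3,P4,P5] Q2=[]
t=17-18: P2@Q0 runs 1, rem=9, I/O yield, promote→Q0. Q0=[P2] Q1=[P3,P4,P5] Q2=[]
t=18-19: P2@Q0 runs 1, rem=8, I/O yield, promote→Q0. Q0=[P2] Q1=[P3,P4,P5] Q2=[]
t=19-20: P2@Q0 runs 1, rem=7, I/O yield, promote→Q0. Q0=[P2] Q1=[P3,P4,P5] Q2=[]
t=20-21: P2@Q0 runs 1, rem=6, I/O yield, promote→Q0. Q0=[P2] Q1=[P3,P4,P5] Q2=[]
t=21-22: P2@Q0 runs 1, rem=5, I/O yield, promote→Q0. Q0=[P2] Q1=[P3,P4,P5] Q2=[]
t=22-23: P2@Q0 runs 1, rem=4, I/O yield, promote→Q0. Q0=[P2] Q1=[P3,P4,P5] Q2=[]
t=23-24: P2@Q0 runs 1, rem=3, I/O yield, promote→Q0. Q0=[P2] Q1=[P3,P4,P5] Q2=[]
t=24-25: P2@Q0 runs 1, rem=2, I/O yield, promote→Q0. Q0=[P2] Q1=[P3,P4,P5] Q2=[]
t=25-26: P2@Q0 runs 1, rem=1, I/O yield, promote→Q0. Q0=[P2] Q1=[P3,P4,P5] Q2=[]
t=26-27: P2@Q0 runs 1, rem=0, completes. Q0=[] Q1=[P3,P4,P5] Q2=[]
t=27-29: P3@Q1 runs 2, rem=0, completes. Q0=[] Q1=[P4,P5] Q2=[]
t=29-34: P4@Q1 runs 5, rem=1, quantum used, demote→Q2. Q0=[] Q1=[P5] Q2=[P4]
t=34-39: P5@Q1 runs 5, rem=1, quantum used, demote→Q2. Q0=[] Q1=[] Q2=[P4,P5]
t=39-40: P4@Q2 runs 1, rem=0, completes. Q0=[] Q1=[] Q2=[P5]
t=40-41: P5@Q2 runs 1, rem=0, completes. Q0=[] Q1=[] Q2=[]

Answer: P1(0-2) P2(2-3) P3(3-5) P4(5-7) P5(7-9) P1(9-11) P2(11-12) P1(12-14) P2(14-15) P2(15-16) P2(16-17) P2(17-18) P2(18-19) P2(19-20) P2(20-21) P2(21-22) P2(22-23) P2(23-24) P2(24-25) P2(25-26) P2(26-27) P3(27-29) P4(29-34) P5(34-39) P4(39-40) P5(40-41)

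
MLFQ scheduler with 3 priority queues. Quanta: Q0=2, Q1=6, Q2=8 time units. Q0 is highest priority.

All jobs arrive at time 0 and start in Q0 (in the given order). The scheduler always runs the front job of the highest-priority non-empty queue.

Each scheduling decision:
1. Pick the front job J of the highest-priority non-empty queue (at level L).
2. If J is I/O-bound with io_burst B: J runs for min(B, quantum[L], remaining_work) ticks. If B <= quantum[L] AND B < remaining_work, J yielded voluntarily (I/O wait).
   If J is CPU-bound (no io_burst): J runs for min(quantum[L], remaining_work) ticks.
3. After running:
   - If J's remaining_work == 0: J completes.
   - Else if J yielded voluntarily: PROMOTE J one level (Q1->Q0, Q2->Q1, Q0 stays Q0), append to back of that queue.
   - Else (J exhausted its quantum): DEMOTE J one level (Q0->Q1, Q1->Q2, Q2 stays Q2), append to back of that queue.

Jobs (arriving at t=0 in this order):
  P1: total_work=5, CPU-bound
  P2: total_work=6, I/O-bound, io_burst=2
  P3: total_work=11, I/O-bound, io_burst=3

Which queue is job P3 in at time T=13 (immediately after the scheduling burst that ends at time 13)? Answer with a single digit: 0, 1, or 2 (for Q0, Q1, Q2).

t=0-2: P1@Q0 runs 2, rem=3, quantum used, demote→Q1. Q0=[P2,P3] Q1=[P1] Q2=[]
t=2-4: P2@Q0 runs 2, rem=4, I/O yield, promote→Q0. Q0=[P3,P2] Q1=[P1] Q2=[]
t=4-6: P3@Q0 runs 2, rem=9, quantum used, demote→Q1. Q0=[P2] Q1=[P1,P3] Q2=[]
t=6-8: P2@Q0 runs 2, rem=2, I/O yield, promote→Q0. Q0=[P2] Q1=[P1,P3] Q2=[]
t=8-10: P2@Q0 runs 2, rem=0, completes. Q0=[] Q1=[P1,P3] Q2=[]
t=10-13: P1@Q1 runs 3, rem=0, completes. Q0=[] Q1=[P3] Q2=[]
t=13-16: P3@Q1 runs 3, rem=6, I/O yield, promote→Q0. Q0=[P3] Q1=[] Q2=[]
t=16-18: P3@Q0 runs 2, rem=4, quantum used, demote→Q1. Q0=[] Q1=[P3] Q2=[]
t=18-21: P3@Q1 runs 3, rem=1, I/O yield, promote→Q0. Q0=[P3] Q1=[] Q2=[]
t=21-22: P3@Q0 runs 1, rem=0, completes. Q0=[] Q1=[] Q2=[]

Answer: 1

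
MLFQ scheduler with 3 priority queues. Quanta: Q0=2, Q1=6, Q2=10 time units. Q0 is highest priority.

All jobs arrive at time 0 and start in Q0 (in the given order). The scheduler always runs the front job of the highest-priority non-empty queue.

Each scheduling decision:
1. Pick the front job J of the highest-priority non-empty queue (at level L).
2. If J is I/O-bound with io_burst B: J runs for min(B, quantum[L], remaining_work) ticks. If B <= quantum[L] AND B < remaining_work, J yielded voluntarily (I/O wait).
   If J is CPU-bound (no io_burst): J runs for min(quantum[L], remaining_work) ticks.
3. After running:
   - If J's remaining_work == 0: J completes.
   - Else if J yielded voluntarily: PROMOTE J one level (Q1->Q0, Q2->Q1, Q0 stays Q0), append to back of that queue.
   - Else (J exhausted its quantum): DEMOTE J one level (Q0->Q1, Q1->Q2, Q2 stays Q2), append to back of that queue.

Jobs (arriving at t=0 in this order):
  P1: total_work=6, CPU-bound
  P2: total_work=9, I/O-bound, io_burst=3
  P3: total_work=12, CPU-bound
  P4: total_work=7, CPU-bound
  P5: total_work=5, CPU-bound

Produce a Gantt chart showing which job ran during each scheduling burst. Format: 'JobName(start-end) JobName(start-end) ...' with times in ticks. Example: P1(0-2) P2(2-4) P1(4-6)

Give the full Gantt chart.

t=0-2: P1@Q0 runs 2, rem=4, quantum used, demote→Q1. Q0=[P2,P3,P4,P5] Q1=[P1] Q2=[]
t=2-4: P2@Q0 runs 2, rem=7, quantum used, demote→Q1. Q0=[P3,P4,P5] Q1=[P1,P2] Q2=[]
t=4-6: P3@Q0 runs 2, rem=10, quantum used, demote→Q1. Q0=[P4,P5] Q1=[P1,P2,P3] Q2=[]
t=6-8: P4@Q0 runs 2, rem=5, quantum used, demote→Q1. Q0=[P5] Q1=[P1,P2,P3,P4] Q2=[]
t=8-10: P5@Q0 runs 2, rem=3, quantum used, demote→Q1. Q0=[] Q1=[P1,P2,P3,P4,P5] Q2=[]
t=10-14: P1@Q1 runs 4, rem=0, completes. Q0=[] Q1=[P2,P3,P4,P5] Q2=[]
t=14-17: P2@Q1 runs 3, rem=4, I/O yield, promote→Q0. Q0=[P2] Q1=[P3,P4,P5] Q2=[]
t=17-19: P2@Q0 runs 2, rem=2, quantum used, demote→Q1. Q0=[] Q1=[P3,P4,P5,P2] Q2=[]
t=19-25: P3@Q1 runs 6, rem=4, quantum used, demote→Q2. Q0=[] Q1=[P4,P5,P2] Q2=[P3]
t=25-30: P4@Q1 runs 5, rem=0, completes. Q0=[] Q1=[P5,P2] Q2=[P3]
t=30-33: P5@Q1 runs 3, rem=0, completes. Q0=[] Q1=[P2] Q2=[P3]
t=33-35: P2@Q1 runs 2, rem=0, completes. Q0=[] Q1=[] Q2=[P3]
t=35-39: P3@Q2 runs 4, rem=0, completes. Q0=[] Q1=[] Q2=[]

Answer: P1(0-2) P2(2-4) P3(4-6) P4(6-8) P5(8-10) P1(10-14) P2(14-17) P2(17-19) P3(19-25) P4(25-30) P5(30-33) P2(33-35) P3(35-39)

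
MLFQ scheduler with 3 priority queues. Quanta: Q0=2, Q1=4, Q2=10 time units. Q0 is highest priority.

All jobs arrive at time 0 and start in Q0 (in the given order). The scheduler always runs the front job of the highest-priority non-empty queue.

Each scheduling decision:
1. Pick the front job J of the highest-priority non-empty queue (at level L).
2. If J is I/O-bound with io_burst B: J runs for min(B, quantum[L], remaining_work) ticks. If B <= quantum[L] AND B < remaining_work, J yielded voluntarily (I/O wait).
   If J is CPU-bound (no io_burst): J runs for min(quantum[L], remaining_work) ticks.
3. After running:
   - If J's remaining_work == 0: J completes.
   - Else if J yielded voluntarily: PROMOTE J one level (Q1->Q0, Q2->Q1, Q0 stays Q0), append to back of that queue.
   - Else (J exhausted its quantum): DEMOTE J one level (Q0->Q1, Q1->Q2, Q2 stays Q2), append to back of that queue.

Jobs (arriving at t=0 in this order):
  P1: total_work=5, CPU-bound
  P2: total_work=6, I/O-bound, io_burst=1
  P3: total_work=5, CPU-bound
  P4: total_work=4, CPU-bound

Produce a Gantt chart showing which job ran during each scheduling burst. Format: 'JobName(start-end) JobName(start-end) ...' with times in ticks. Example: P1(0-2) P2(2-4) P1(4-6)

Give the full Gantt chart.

t=0-2: P1@Q0 runs 2, rem=3, quantum used, demote→Q1. Q0=[P2,P3,P4] Q1=[P1] Q2=[]
t=2-3: P2@Q0 runs 1, rem=5, I/O yield, promote→Q0. Q0=[P3,P4,P2] Q1=[P1] Q2=[]
t=3-5: P3@Q0 runs 2, rem=3, quantum used, demote→Q1. Q0=[P4,P2] Q1=[P1,P3] Q2=[]
t=5-7: P4@Q0 runs 2, rem=2, quantum used, demote→Q1. Q0=[P2] Q1=[P1,P3,P4] Q2=[]
t=7-8: P2@Q0 runs 1, rem=4, I/O yield, promote→Q0. Q0=[P2] Q1=[P1,P3,P4] Q2=[]
t=8-9: P2@Q0 runs 1, rem=3, I/O yield, promote→Q0. Q0=[P2] Q1=[P1,P3,P4] Q2=[]
t=9-10: P2@Q0 runs 1, rem=2, I/O yield, promote→Q0. Q0=[P2] Q1=[P1,P3,P4] Q2=[]
t=10-11: P2@Q0 runs 1, rem=1, I/O yield, promote→Q0. Q0=[P2] Q1=[P1,P3,P4] Q2=[]
t=11-12: P2@Q0 runs 1, rem=0, completes. Q0=[] Q1=[P1,P3,P4] Q2=[]
t=12-15: P1@Q1 runs 3, rem=0, completes. Q0=[] Q1=[P3,P4] Q2=[]
t=15-18: P3@Q1 runs 3, rem=0, completes. Q0=[] Q1=[P4] Q2=[]
t=18-20: P4@Q1 runs 2, rem=0, completes. Q0=[] Q1=[] Q2=[]

Answer: P1(0-2) P2(2-3) P3(3-5) P4(5-7) P2(7-8) P2(8-9) P2(9-10) P2(10-11) P2(11-12) P1(12-15) P3(15-18) P4(18-20)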